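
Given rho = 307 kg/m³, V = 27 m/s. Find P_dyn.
Formula: P_{dyn} = \frac{1}{2} \rho V^2
P_dyn = 0.5·307·27²/1000 = 111.9 kPa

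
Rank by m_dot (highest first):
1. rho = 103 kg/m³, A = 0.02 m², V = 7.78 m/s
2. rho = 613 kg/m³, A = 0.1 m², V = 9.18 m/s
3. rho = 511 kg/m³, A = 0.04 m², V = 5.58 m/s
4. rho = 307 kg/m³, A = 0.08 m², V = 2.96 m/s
Case 1: m_dot = 16.03 kg/s
Case 2: m_dot = 562.7 kg/s
Case 3: m_dot = 114.1 kg/s
Case 4: m_dot = 72.7 kg/s
Ranking (highest first): 2, 3, 4, 1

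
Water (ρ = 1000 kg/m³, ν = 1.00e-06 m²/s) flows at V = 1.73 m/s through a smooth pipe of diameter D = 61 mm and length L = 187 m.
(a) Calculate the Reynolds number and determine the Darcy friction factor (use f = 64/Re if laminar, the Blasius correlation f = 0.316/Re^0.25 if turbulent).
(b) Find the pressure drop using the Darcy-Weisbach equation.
(a) Re = V·D/ν = 1.73·0.061/1.00e-06 = 105530 → turbulent (Re > 4000); f = 0.316/Re^0.25 = 0.316/105530^0.25 = 0.017532 (Blasius is strictly valid for Re ≲ 1e5; used here as the smooth-pipe estimate the problem specifies)
(b) Darcy-Weisbach: ΔP = f·(L/D)·½ρV²/1000 = 0.017532·(187/0.061)·½·1000·1.73²/1000 = 80.43 kPa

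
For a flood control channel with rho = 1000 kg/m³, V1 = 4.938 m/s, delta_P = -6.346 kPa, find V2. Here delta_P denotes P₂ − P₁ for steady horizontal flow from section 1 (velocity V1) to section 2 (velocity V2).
Formula: \Delta P = \frac{1}{2} \rho (V_1^2 - V_2^2)
Substituting knowns: -6.346 = 0.5·1000·(4.938² − V2²)/1000
Solving for V2: V2 = √(4.938² − 2·(-6.346·1000)/1000) = 6.089 m/s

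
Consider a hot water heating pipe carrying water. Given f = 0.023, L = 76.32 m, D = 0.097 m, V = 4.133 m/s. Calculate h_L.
Formula: h_L = f \frac{L}{D} \frac{V^2}{2g}
h_L = 0.023·(76.32/0.097)·4.133²/(2·9.81) = 15.76 m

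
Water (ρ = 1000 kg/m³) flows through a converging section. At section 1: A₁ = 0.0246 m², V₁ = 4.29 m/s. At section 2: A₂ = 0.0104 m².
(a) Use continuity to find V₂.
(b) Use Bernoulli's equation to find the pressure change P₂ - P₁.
(a) Continuity: A₁V₁=A₂V₂ -> V₂=A₁V₁/A₂=0.0246*4.29/0.0104=10.15 m/s
(b) Bernoulli: P₂-P₁=0.5*rho*(V₁^2-V₂^2)/1000=0.5*1000*(4.29^2-10.15^2)/1000=-42.31 kPa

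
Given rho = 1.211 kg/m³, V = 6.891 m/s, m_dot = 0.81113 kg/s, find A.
Formula: \dot{m} = \rho A V
Substituting knowns: 0.81113 = 1.211·A·6.891
Solving for A: A = 0.81113/(1.211·6.891) = 0.0972 m²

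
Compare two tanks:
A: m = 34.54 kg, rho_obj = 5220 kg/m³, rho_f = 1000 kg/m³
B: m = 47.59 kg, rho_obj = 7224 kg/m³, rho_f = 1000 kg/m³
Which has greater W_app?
W_app(A) = 273.9 N, W_app(B) = 402.2 N. Answer: B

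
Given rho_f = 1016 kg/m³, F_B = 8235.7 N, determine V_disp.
Formula: F_B = \rho_f g V_{disp}
Substituting knowns: 8235.7 = 1016·9.81·V_disp
Solving for V_disp: V_disp = 8235.7/(1016·9.81) = 0.8263 m³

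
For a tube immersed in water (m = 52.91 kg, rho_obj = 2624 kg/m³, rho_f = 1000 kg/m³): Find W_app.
Formula: W_{app} = mg\left(1 - \frac{\rho_f}{\rho_{obj}}\right)
W_app = 52.91·9.81·(1 − 1000/2624) = 321.2 N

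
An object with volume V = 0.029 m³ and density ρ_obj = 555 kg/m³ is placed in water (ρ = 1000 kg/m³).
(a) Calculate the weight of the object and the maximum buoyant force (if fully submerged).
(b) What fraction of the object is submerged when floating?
(a) W=rho_obj*g*V=555*9.81*0.029=157.9 N; F_B(max)=rho*g*V=1000*9.81*0.029=284.5 N
(b) Floating fraction=rho_obj/rho=555/1000=0.555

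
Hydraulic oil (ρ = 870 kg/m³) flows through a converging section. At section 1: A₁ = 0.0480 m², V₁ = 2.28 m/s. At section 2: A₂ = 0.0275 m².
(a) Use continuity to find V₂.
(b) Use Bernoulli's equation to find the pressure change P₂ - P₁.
(a) Continuity: A₁V₁=A₂V₂ -> V₂=A₁V₁/A₂=0.0480*2.28/0.0275=3.98 m/s
(b) Bernoulli: P₂-P₁=0.5*rho*(V₁^2-V₂^2)/1000=0.5*870*(2.28^2-3.98^2)/1000=-4.629 kPa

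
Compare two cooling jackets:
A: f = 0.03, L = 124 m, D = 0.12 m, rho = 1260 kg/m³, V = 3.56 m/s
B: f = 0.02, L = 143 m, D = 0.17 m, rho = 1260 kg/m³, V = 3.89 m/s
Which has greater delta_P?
delta_P(A) = 247.5 kPa, delta_P(B) = 160.4 kPa. Answer: A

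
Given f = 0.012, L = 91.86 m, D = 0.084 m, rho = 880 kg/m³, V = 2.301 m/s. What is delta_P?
Formula: \Delta P = f \frac{L}{D} \frac{\rho V^2}{2}
delta_P = 0.012·(91.86/0.084)·0.5·880·2.301²/1000 = 30.57 kPa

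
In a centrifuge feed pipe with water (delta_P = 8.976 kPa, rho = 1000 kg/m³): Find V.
Formula: V = \sqrt{\frac{2 \Delta P}{\rho}}
V = √(2·(8.976·1000)/1000) = 4.237 m/s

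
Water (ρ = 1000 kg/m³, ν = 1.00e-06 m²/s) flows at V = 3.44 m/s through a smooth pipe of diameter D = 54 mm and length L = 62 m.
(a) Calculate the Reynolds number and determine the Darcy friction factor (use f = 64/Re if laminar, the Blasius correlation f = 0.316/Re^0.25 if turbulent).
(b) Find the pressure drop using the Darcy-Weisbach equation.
(a) Re = V·D/ν = 3.44·0.054/1.00e-06 = 185760 → turbulent (Re > 4000); f = 0.316/Re^0.25 = 0.316/185760^0.25 = 0.015221 (Blasius is strictly valid for Re ≲ 1e5; used here as the smooth-pipe estimate the problem specifies)
(b) Darcy-Weisbach: ΔP = f·(L/D)·½ρV²/1000 = 0.015221·(62/0.054)·½·1000·3.44²/1000 = 103.4 kPa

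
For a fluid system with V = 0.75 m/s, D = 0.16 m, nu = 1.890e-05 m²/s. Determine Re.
Formula: Re = \frac{V D}{\nu}
Re = 0.75·0.16/1.890e-05 = 6349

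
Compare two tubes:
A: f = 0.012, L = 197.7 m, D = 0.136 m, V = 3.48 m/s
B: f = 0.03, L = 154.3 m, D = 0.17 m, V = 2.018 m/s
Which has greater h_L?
h_L(A) = 10.77 m, h_L(B) = 5.652 m. Answer: A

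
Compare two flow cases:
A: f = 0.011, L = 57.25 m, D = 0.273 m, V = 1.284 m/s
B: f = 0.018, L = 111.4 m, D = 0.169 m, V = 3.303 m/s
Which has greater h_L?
h_L(A) = 0.1938 m, h_L(B) = 6.598 m. Answer: B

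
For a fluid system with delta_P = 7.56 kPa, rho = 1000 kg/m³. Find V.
Formula: V = \sqrt{\frac{2 \Delta P}{\rho}}
V = √(2·(7.56·1000)/1000) = 3.888 m/s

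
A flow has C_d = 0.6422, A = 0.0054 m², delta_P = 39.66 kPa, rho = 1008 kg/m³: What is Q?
Formula: Q = C_d A \sqrt{\frac{2 \Delta P}{\rho}}
Q = 0.6422·0.0054·√(2·(39.66·1000)/1008)·1000 = 30.76 L/s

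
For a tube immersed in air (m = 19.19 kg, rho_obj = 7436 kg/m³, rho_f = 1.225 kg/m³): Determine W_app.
Formula: W_{app} = mg\left(1 - \frac{\rho_f}{\rho_{obj}}\right)
W_app = 19.19·9.81·(1 − 1.225/7436) = 188.2 N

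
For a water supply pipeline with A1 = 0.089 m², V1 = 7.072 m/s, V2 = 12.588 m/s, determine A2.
Formula: V_2 = \frac{A_1 V_1}{A_2}
Substituting knowns: 12.588 = 0.089·7.072/A2
Solving for A2: A2 = 0.089·7.072/12.588 = 0.05 m²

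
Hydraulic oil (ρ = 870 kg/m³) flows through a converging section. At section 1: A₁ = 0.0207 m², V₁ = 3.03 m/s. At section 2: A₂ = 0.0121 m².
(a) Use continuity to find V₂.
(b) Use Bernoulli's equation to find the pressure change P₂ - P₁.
(a) Continuity: A₁V₁=A₂V₂ -> V₂=A₁V₁/A₂=0.0207*3.03/0.0121=5.18 m/s
(b) Bernoulli: P₂-P₁=0.5*rho*(V₁^2-V₂^2)/1000=0.5*870*(3.03^2-5.18^2)/1000=-7.678 kPa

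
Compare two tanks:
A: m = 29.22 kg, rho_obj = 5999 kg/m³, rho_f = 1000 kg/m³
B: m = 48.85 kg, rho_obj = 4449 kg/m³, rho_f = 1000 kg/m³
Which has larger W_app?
W_app(A) = 238.9 N, W_app(B) = 371.5 N. Answer: B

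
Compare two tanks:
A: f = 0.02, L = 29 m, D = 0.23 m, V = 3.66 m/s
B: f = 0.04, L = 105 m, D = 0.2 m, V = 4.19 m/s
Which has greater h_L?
h_L(A) = 1.722 m, h_L(B) = 18.79 m. Answer: B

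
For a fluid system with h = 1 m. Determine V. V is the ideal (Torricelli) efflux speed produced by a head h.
Formula: V = \sqrt{2 g h}
V = √(2·9.81·1) = 4.429 m/s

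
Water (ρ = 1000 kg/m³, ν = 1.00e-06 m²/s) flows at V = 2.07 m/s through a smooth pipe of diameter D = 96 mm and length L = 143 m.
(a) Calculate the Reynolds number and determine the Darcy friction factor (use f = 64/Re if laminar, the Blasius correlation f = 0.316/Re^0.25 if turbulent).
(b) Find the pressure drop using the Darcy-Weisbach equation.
(a) Re = V·D/ν = 2.07·0.096/1.00e-06 = 198720 → turbulent (Re > 4000); f = 0.316/Re^0.25 = 0.316/198720^0.25 = 0.014967 (Blasius is strictly valid for Re ≲ 1e5; used here as the smooth-pipe estimate the problem specifies)
(b) Darcy-Weisbach: ΔP = f·(L/D)·½ρV²/1000 = 0.014967·(143/0.096)·½·1000·2.07²/1000 = 47.77 kPa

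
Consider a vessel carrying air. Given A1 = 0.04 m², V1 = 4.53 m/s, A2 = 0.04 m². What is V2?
Formula: V_2 = \frac{A_1 V_1}{A_2}
V2 = 0.04·4.53/0.04 = 4.53 m/s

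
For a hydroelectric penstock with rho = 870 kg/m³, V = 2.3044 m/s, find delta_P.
Formula: V = \sqrt{\frac{2 \Delta P}{\rho}}
Substituting knowns: 2.3044 = √(2·(delta_P·1000)/870)
Solving for delta_P: delta_P = 2.3044²·870/2/1000 = 2.31 kPa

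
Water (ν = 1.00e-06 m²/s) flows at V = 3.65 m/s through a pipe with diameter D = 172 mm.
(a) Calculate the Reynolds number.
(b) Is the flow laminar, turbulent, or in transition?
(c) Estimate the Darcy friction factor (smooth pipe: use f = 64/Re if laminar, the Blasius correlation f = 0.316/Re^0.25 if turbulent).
(a) Re = V·D/ν = 3.65·0.172/1.00e-06 = 627800
(b) Flow regime: turbulent (Re > 4000)
(c) Friction factor: f = 0.316/Re^0.25 = 0.316/627800^0.25 = 0.01123 (Blasius is strictly valid for Re ≲ 1e5; used here as the smooth-pipe estimate the problem specifies)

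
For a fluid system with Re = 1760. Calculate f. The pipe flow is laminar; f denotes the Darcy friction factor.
Formula: f = \frac{64}{Re}
f = 64/1760 = 0.03636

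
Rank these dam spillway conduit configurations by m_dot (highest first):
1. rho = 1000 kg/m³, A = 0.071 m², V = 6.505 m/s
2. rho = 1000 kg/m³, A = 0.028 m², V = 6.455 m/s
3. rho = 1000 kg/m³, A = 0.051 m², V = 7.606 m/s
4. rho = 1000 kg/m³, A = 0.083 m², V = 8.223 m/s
Case 1: m_dot = 461.9 kg/s
Case 2: m_dot = 180.7 kg/s
Case 3: m_dot = 387.9 kg/s
Case 4: m_dot = 682.5 kg/s
Ranking (highest first): 4, 1, 3, 2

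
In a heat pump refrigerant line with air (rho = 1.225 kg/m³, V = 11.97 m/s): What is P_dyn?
Formula: P_{dyn} = \frac{1}{2} \rho V^2
P_dyn = 0.5·1.225·11.97²/1000 = 0.08776 kPa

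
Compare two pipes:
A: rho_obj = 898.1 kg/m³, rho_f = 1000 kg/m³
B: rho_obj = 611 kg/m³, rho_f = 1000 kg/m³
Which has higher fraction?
fraction(A) = 0.8981, fraction(B) = 0.611. Answer: A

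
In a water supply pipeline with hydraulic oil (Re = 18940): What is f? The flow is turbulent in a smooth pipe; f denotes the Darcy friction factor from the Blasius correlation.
Formula: f = \frac{0.316}{Re^{0.25}}
f = 0.316/18940^0.25 = 0.02694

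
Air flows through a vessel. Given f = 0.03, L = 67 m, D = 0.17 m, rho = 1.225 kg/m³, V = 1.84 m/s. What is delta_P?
Formula: \Delta P = f \frac{L}{D} \frac{\rho V^2}{2}
delta_P = 0.03·(67/0.17)·0.5·1.225·1.84²/1000 = 0.02452 kPa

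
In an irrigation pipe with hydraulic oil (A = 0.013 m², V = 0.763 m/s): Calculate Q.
Formula: Q = A V
Q = 0.013·0.763·1000 = 9.919 L/s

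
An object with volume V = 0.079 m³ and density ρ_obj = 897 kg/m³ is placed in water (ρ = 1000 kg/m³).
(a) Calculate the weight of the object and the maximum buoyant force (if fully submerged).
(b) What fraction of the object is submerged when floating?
(a) W=rho_obj*g*V=897*9.81*0.079=695.2 N; F_B(max)=rho*g*V=1000*9.81*0.079=775.0 N
(b) Floating fraction=rho_obj/rho=897/1000=0.897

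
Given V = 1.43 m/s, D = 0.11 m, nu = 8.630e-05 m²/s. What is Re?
Formula: Re = \frac{V D}{\nu}
Re = 1.43·0.11/8.630e-05 = 1823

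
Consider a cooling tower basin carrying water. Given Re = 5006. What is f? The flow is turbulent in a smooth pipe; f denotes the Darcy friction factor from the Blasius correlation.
Formula: f = \frac{0.316}{Re^{0.25}}
f = 0.316/5006^0.25 = 0.03757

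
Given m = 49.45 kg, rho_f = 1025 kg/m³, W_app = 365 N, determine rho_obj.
Formula: W_{app} = mg\left(1 - \frac{\rho_f}{\rho_{obj}}\right)
Substituting knowns: 365 = 49.45·9.81·(1 − 1025/rho_obj)
Solving for rho_obj: rho_obj = 1025/(1 − 365/(49.45·9.81)) = 4140 kg/m³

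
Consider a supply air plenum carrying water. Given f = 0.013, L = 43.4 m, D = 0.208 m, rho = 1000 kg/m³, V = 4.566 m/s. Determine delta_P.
Formula: \Delta P = f \frac{L}{D} \frac{\rho V^2}{2}
delta_P = 0.013·(43.4/0.208)·0.5·1000·4.566²/1000 = 28.28 kPa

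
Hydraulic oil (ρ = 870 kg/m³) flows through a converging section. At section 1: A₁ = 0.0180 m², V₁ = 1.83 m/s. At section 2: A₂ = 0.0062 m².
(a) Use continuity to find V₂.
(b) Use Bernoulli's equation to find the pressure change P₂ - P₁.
(a) Continuity: A₁V₁=A₂V₂ -> V₂=A₁V₁/A₂=0.0180*1.83/0.0062=5.31 m/s
(b) Bernoulli: P₂-P₁=0.5*rho*(V₁^2-V₂^2)/1000=0.5*870*(1.83^2-5.31^2)/1000=-10.81 kPa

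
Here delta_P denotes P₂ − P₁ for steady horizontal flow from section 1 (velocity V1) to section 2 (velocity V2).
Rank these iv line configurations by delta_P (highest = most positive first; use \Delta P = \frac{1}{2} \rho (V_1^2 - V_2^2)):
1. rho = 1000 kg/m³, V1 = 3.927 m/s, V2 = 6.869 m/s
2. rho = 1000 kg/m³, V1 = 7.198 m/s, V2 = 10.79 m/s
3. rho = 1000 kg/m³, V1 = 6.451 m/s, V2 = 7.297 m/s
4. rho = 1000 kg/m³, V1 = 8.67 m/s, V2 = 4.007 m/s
Case 1: delta_P = -15.88 kPa
Case 2: delta_P = -32.31 kPa
Case 3: delta_P = -5.815 kPa
Case 4: delta_P = 29.56 kPa
Ranking (highest first): 4, 3, 1, 2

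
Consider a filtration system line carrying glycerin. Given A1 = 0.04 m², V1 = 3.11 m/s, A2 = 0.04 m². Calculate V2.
Formula: V_2 = \frac{A_1 V_1}{A_2}
V2 = 0.04·3.11/0.04 = 3.11 m/s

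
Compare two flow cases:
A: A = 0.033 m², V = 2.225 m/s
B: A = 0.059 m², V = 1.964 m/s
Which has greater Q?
Q(A) = 73.42 L/s, Q(B) = 115.9 L/s. Answer: B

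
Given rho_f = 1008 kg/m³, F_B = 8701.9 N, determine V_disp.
Formula: F_B = \rho_f g V_{disp}
Substituting knowns: 8701.9 = 1008·9.81·V_disp
Solving for V_disp: V_disp = 8701.9/(1008·9.81) = 0.88 m³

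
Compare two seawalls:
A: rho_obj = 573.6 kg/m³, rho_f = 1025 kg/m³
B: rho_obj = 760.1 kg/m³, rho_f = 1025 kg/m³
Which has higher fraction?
fraction(A) = 0.5596, fraction(B) = 0.7416. Answer: B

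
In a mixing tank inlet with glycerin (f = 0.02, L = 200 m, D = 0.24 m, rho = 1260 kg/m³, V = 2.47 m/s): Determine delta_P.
Formula: \Delta P = f \frac{L}{D} \frac{\rho V^2}{2}
delta_P = 0.02·(200/0.24)·0.5·1260·2.47²/1000 = 64.06 kPa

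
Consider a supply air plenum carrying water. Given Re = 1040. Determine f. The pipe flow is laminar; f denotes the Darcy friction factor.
Formula: f = \frac{64}{Re}
f = 64/1040 = 0.06154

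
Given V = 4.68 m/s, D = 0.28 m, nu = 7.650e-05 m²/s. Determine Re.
Formula: Re = \frac{V D}{\nu}
Re = 4.68·0.28/7.650e-05 = 17129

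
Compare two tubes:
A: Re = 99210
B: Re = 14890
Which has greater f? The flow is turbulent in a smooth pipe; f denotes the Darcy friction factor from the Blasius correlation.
f(A) = 0.01781, f(B) = 0.02861. Answer: B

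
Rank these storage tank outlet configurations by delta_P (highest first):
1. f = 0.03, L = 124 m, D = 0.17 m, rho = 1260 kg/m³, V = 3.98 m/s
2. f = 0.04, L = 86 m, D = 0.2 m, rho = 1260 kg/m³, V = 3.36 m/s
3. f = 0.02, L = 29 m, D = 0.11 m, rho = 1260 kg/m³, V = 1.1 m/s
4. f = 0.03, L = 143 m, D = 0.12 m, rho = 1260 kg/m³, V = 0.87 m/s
Case 1: delta_P = 218.4 kPa
Case 2: delta_P = 122.3 kPa
Case 3: delta_P = 4.019 kPa
Case 4: delta_P = 17.05 kPa
Ranking (highest first): 1, 2, 4, 3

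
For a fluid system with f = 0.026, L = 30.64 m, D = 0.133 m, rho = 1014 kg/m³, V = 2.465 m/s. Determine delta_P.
Formula: \Delta P = f \frac{L}{D} \frac{\rho V^2}{2}
delta_P = 0.026·(30.64/0.133)·0.5·1014·2.465²/1000 = 18.45 kPa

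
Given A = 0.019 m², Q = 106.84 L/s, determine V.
Formula: Q = A V
Substituting knowns: 106.84 = 0.019·V·1000
Solving for V: V = (106.84/1000)/0.019 = 5.623 m/s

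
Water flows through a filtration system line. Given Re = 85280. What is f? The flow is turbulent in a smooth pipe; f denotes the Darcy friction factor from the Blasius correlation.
Formula: f = \frac{0.316}{Re^{0.25}}
f = 0.316/85280^0.25 = 0.01849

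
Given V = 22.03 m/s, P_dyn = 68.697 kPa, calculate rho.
Formula: P_{dyn} = \frac{1}{2} \rho V^2
Substituting knowns: 68.697 = 0.5·rho·22.03²/1000
Solving for rho: rho = 2·(68.697·1000)/22.03² = 283.1 kg/m³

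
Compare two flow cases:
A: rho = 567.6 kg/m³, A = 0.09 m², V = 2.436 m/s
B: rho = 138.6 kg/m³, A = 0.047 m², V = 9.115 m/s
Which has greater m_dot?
m_dot(A) = 124.4 kg/s, m_dot(B) = 59.38 kg/s. Answer: A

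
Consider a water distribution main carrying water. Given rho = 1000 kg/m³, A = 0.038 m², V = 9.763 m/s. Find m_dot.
Formula: \dot{m} = \rho A V
m_dot = 1000·0.038·9.763 = 371 kg/s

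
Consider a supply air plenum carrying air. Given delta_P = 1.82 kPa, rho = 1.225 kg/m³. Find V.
Formula: V = \sqrt{\frac{2 \Delta P}{\rho}}
V = √(2·(1.82·1000)/1.225) = 54.51 m/s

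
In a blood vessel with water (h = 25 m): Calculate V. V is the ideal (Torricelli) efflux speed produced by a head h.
Formula: V = \sqrt{2 g h}
V = √(2·9.81·25) = 22.15 m/s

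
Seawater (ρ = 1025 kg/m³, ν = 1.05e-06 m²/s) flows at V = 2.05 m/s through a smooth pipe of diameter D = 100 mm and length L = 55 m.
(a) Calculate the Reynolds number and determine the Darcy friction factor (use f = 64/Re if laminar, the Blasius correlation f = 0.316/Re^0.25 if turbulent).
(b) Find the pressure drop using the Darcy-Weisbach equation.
(a) Re = V·D/ν = 2.05·0.1/1.05e-06 = 195240 → turbulent (Re > 4000); f = 0.316/Re^0.25 = 0.316/195240^0.25 = 0.015033 (Blasius is strictly valid for Re ≲ 1e5; used here as the smooth-pipe estimate the problem specifies)
(b) Darcy-Weisbach: ΔP = f·(L/D)·½ρV²/1000 = 0.015033·(55/0.100)·½·1025·2.05²/1000 = 17.81 kPa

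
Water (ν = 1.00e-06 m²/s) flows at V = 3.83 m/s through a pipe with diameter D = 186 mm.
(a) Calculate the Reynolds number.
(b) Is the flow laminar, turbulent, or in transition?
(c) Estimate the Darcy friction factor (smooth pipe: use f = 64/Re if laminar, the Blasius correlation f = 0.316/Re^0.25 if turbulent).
(a) Re = V·D/ν = 3.83·0.186/1.00e-06 = 712380
(b) Flow regime: turbulent (Re > 4000)
(c) Friction factor: f = 0.316/Re^0.25 = 0.316/712380^0.25 = 0.01088 (Blasius is strictly valid for Re ≲ 1e5; used here as the smooth-pipe estimate the problem specifies)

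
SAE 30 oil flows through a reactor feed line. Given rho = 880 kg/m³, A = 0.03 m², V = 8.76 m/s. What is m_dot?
Formula: \dot{m} = \rho A V
m_dot = 880·0.03·8.76 = 231.3 kg/s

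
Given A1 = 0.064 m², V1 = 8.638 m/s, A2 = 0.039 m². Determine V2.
Formula: V_2 = \frac{A_1 V_1}{A_2}
V2 = 0.064·8.638/0.039 = 14.18 m/s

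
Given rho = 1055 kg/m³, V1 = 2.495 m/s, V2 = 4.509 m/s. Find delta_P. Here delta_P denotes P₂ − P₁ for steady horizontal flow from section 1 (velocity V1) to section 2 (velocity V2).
Formula: \Delta P = \frac{1}{2} \rho (V_1^2 - V_2^2)
delta_P = 0.5·1055·(2.495² − 4.509²)/1000 = -7.441 kPa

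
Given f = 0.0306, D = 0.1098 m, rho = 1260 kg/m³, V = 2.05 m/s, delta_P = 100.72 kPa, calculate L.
Formula: \Delta P = f \frac{L}{D} \frac{\rho V^2}{2}
Substituting knowns: 100.72 = 0.0306·(L/0.1098)·0.5·1260·2.05²/1000
Solving for L: L = (100.72·1000)·0.1098/(0.0306·0.5·1260·2.05²) = 136.5 m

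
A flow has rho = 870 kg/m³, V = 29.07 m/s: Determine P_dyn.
Formula: P_{dyn} = \frac{1}{2} \rho V^2
P_dyn = 0.5·870·29.07²/1000 = 367.6 kPa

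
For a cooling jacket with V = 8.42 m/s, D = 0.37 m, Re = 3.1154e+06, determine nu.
Formula: Re = \frac{V D}{\nu}
Substituting knowns: 3.1154e+06 = 8.42·0.37/nu
Solving for nu: nu = 8.42·0.37/3.1154e+06 = 1.000e-06 m²/s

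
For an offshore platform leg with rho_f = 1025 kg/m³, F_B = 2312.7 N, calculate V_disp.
Formula: F_B = \rho_f g V_{disp}
Substituting knowns: 2312.7 = 1025·9.81·V_disp
Solving for V_disp: V_disp = 2312.7/(1025·9.81) = 0.23 m³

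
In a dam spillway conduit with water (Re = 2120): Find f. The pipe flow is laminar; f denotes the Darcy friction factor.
Formula: f = \frac{64}{Re}
f = 64/2120 = 0.03019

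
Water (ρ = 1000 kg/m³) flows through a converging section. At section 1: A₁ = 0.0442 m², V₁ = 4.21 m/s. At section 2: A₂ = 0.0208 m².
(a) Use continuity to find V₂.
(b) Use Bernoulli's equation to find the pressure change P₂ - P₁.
(a) Continuity: A₁V₁=A₂V₂ -> V₂=A₁V₁/A₂=0.0442*4.21/0.0208=8.95 m/s
(b) Bernoulli: P₂-P₁=0.5*rho*(V₁^2-V₂^2)/1000=0.5*1000*(4.21^2-8.95^2)/1000=-31.19 kPa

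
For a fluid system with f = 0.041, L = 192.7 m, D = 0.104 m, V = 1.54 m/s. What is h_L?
Formula: h_L = f \frac{L}{D} \frac{V^2}{2g}
h_L = 0.041·(192.7/0.104)·1.54²/(2·9.81) = 9.183 m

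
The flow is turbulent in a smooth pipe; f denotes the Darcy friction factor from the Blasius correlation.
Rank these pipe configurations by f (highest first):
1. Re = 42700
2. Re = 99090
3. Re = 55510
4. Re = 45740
Case 1: f = 0.02198
Case 2: f = 0.01781
Case 3: f = 0.02059
Case 4: f = 0.02161
Ranking (highest first): 1, 4, 3, 2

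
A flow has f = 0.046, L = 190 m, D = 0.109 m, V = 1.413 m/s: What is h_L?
Formula: h_L = f \frac{L}{D} \frac{V^2}{2g}
h_L = 0.046·(190/0.109)·1.413²/(2·9.81) = 8.16 m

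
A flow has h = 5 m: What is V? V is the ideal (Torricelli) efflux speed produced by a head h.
Formula: V = \sqrt{2 g h}
V = √(2·9.81·5) = 9.905 m/s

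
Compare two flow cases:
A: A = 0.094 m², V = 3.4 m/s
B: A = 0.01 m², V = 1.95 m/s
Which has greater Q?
Q(A) = 319.6 L/s, Q(B) = 19.5 L/s. Answer: A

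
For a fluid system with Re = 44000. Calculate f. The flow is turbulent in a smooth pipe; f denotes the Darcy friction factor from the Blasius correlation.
Formula: f = \frac{0.316}{Re^{0.25}}
f = 0.316/44000^0.25 = 0.02182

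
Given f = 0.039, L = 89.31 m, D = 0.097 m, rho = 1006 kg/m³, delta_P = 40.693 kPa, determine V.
Formula: \Delta P = f \frac{L}{D} \frac{\rho V^2}{2}
Substituting knowns: 40.693 = 0.039·(89.31/0.097)·0.5·1006·V²/1000
Solving for V: V = √((40.693·1000)/(0.039·(89.31/0.097)·0.5·1006)) = 1.501 m/s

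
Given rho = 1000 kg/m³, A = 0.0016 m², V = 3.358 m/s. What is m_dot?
Formula: \dot{m} = \rho A V
m_dot = 1000·0.0016·3.358 = 5.373 kg/s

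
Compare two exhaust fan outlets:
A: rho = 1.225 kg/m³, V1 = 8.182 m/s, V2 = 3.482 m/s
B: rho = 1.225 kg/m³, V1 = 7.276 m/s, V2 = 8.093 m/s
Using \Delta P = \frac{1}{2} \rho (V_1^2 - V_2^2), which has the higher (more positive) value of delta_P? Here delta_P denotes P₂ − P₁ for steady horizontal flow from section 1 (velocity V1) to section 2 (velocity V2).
delta_P(A) = 0.03358 kPa, delta_P(B) = -0.007691 kPa. Answer: A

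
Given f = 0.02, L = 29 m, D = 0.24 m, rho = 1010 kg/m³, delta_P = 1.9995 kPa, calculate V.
Formula: \Delta P = f \frac{L}{D} \frac{\rho V^2}{2}
Substituting knowns: 1.9995 = 0.02·(29/0.24)·0.5·1010·V²/1000
Solving for V: V = √((1.9995·1000)/(0.02·(29/0.24)·0.5·1010)) = 1.28 m/s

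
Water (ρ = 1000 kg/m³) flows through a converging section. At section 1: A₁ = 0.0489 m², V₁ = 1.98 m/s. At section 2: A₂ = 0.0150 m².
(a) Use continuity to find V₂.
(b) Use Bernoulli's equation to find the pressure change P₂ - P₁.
(a) Continuity: A₁V₁=A₂V₂ -> V₂=A₁V₁/A₂=0.0489*1.98/0.0150=6.45 m/s
(b) Bernoulli: P₂-P₁=0.5*rho*(V₁^2-V₂^2)/1000=0.5*1000*(1.98^2-6.45^2)/1000=-18.84 kPa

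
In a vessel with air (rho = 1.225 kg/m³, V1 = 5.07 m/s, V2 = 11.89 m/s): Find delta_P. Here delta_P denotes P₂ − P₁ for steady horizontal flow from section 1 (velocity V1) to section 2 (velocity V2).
Formula: \Delta P = \frac{1}{2} \rho (V_1^2 - V_2^2)
delta_P = 0.5·1.225·(5.07² − 11.89²)/1000 = -0.07085 kPa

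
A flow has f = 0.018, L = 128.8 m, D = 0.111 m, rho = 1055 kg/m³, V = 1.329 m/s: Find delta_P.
Formula: \Delta P = f \frac{L}{D} \frac{\rho V^2}{2}
delta_P = 0.018·(128.8/0.111)·0.5·1055·1.329²/1000 = 19.46 kPa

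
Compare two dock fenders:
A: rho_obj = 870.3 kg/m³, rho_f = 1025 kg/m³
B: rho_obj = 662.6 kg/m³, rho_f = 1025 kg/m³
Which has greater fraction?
fraction(A) = 0.8491, fraction(B) = 0.6464. Answer: A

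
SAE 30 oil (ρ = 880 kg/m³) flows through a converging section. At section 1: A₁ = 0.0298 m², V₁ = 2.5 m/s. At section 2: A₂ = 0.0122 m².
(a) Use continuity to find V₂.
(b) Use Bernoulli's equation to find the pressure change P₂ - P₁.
(a) Continuity: A₁V₁=A₂V₂ -> V₂=A₁V₁/A₂=0.0298*2.5/0.0122=6.11 m/s
(b) Bernoulli: P₂-P₁=0.5*rho*(V₁^2-V₂^2)/1000=0.5*880*(2.5^2-6.11^2)/1000=-13.68 kPa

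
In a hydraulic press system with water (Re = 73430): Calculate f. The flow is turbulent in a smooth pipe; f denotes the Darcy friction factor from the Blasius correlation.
Formula: f = \frac{0.316}{Re^{0.25}}
f = 0.316/73430^0.25 = 0.0192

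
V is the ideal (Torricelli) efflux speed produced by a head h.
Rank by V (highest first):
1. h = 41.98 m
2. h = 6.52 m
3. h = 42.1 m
Case 1: V = 28.7 m/s
Case 2: V = 11.31 m/s
Case 3: V = 28.74 m/s
Ranking (highest first): 3, 1, 2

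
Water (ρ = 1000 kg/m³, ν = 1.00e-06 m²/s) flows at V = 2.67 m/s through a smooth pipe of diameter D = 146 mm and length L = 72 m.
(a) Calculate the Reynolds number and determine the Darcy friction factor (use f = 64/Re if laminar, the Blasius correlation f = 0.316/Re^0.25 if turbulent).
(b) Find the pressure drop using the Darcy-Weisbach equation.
(a) Re = V·D/ν = 2.67·0.146/1.00e-06 = 389820 → turbulent (Re > 4000); f = 0.316/Re^0.25 = 0.316/389820^0.25 = 0.012647 (Blasius is strictly valid for Re ≲ 1e5; used here as the smooth-pipe estimate the problem specifies)
(b) Darcy-Weisbach: ΔP = f·(L/D)·½ρV²/1000 = 0.012647·(72/0.146)·½·1000·2.67²/1000 = 22.23 kPa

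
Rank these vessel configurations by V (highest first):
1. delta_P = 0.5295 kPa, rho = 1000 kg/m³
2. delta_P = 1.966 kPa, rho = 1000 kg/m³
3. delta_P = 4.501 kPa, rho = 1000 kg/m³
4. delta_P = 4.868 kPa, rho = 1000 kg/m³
Case 1: V = 1.029 m/s
Case 2: V = 1.983 m/s
Case 3: V = 3 m/s
Case 4: V = 3.12 m/s
Ranking (highest first): 4, 3, 2, 1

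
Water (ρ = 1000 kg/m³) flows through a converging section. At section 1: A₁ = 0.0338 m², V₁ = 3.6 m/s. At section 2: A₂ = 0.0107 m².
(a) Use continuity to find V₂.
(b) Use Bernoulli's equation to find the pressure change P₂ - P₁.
(a) Continuity: A₁V₁=A₂V₂ -> V₂=A₁V₁/A₂=0.0338*3.6/0.0107=11.37 m/s
(b) Bernoulli: P₂-P₁=0.5*rho*(V₁^2-V₂^2)/1000=0.5*1000*(3.6^2-11.37^2)/1000=-58.16 kPa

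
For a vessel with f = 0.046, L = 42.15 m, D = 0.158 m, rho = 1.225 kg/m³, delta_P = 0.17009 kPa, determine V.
Formula: \Delta P = f \frac{L}{D} \frac{\rho V^2}{2}
Substituting knowns: 0.17009 = 0.046·(42.15/0.158)·0.5·1.225·V²/1000
Solving for V: V = √((0.17009·1000)/(0.046·(42.15/0.158)·0.5·1.225)) = 4.757 m/s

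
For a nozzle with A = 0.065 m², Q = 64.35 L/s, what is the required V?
Formula: Q = A V
Substituting knowns: 64.35 = 0.065·V·1000
Solving for V: V = (64.35/1000)/0.065 = 0.99 m/s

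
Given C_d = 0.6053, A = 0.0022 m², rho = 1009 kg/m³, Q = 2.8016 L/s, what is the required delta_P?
Formula: Q = C_d A \sqrt{\frac{2 \Delta P}{\rho}}
Substituting knowns: 2.8016 = 0.6053·0.0022·√(2·(delta_P·1000)/1009)·1000
Solving for delta_P: delta_P = ((2.8016/1000)/(0.6053·0.0022))²·1009/2/1000 = 2.233 kPa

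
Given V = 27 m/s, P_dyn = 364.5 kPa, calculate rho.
Formula: P_{dyn} = \frac{1}{2} \rho V^2
Substituting knowns: 364.5 = 0.5·rho·27²/1000
Solving for rho: rho = 2·(364.5·1000)/27² = 1000 kg/m³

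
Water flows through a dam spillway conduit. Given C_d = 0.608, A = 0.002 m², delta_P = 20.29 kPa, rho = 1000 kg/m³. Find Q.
Formula: Q = C_d A \sqrt{\frac{2 \Delta P}{\rho}}
Q = 0.608·0.002·√(2·(20.29·1000)/1000)·1000 = 7.746 L/s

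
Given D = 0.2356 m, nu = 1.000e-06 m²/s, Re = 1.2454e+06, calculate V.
Formula: Re = \frac{V D}{\nu}
Substituting knowns: 1.2454e+06 = V·0.2356/1.000e-06
Solving for V: V = 1.2454e+06·1.000e-06/0.2356 = 5.286 m/s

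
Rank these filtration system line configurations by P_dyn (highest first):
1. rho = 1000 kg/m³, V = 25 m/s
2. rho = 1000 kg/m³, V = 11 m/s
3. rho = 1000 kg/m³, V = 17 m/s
Case 1: P_dyn = 312.5 kPa
Case 2: P_dyn = 60.5 kPa
Case 3: P_dyn = 144.5 kPa
Ranking (highest first): 1, 3, 2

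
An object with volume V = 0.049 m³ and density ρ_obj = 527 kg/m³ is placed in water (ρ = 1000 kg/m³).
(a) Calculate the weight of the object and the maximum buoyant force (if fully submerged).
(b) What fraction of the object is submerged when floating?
(a) W=rho_obj*g*V=527*9.81*0.049=253.3 N; F_B(max)=rho*g*V=1000*9.81*0.049=480.7 N
(b) Floating fraction=rho_obj/rho=527/1000=0.527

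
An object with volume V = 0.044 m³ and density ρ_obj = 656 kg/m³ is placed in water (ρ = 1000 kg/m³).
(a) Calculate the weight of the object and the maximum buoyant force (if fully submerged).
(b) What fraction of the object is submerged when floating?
(a) W=rho_obj*g*V=656*9.81*0.044=283.2 N; F_B(max)=rho*g*V=1000*9.81*0.044=431.6 N
(b) Floating fraction=rho_obj/rho=656/1000=0.656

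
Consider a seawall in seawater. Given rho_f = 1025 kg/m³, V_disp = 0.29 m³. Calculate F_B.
Formula: F_B = \rho_f g V_{disp}
F_B = 1025·9.81·0.29 = 2916 N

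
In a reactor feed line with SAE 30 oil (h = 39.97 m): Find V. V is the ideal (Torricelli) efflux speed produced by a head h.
Formula: V = \sqrt{2 g h}
V = √(2·9.81·39.97) = 28 m/s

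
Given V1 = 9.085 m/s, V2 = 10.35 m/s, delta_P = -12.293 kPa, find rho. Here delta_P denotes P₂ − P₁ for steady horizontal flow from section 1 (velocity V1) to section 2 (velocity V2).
Formula: \Delta P = \frac{1}{2} \rho (V_1^2 - V_2^2)
Substituting knowns: -12.293 = 0.5·rho·(9.085² − 10.35²)/1000
Solving for rho: rho = 2·(-12.293·1000)/(9.085² − 10.35²) = 1000 kg/m³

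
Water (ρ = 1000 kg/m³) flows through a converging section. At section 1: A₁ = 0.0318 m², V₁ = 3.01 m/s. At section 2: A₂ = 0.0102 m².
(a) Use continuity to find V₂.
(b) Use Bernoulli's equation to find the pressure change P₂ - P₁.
(a) Continuity: A₁V₁=A₂V₂ -> V₂=A₁V₁/A₂=0.0318*3.01/0.0102=9.38 m/s
(b) Bernoulli: P₂-P₁=0.5*rho*(V₁^2-V₂^2)/1000=0.5*1000*(3.01^2-9.38^2)/1000=-39.46 kPa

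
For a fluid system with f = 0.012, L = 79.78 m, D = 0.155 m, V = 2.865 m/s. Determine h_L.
Formula: h_L = f \frac{L}{D} \frac{V^2}{2g}
h_L = 0.012·(79.78/0.155)·2.865²/(2·9.81) = 2.584 m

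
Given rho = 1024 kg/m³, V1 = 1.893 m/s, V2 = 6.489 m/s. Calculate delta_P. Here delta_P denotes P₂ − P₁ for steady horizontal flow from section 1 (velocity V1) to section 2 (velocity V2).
Formula: \Delta P = \frac{1}{2} \rho (V_1^2 - V_2^2)
delta_P = 0.5·1024·(1.893² − 6.489²)/1000 = -19.72 kPa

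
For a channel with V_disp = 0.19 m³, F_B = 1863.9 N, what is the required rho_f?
Formula: F_B = \rho_f g V_{disp}
Substituting knowns: 1863.9 = rho_f·9.81·0.19
Solving for rho_f: rho_f = 1863.9/(9.81·0.19) = 1000 kg/m³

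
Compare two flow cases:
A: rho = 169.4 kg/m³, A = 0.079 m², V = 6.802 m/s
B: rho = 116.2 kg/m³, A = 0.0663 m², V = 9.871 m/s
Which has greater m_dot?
m_dot(A) = 91.03 kg/s, m_dot(B) = 76.05 kg/s. Answer: A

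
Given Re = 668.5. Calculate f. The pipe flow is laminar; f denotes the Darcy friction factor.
Formula: f = \frac{64}{Re}
f = 64/668.5 = 0.09574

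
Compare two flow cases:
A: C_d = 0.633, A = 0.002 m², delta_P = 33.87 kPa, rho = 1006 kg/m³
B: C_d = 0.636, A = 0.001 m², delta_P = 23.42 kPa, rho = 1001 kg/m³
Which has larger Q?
Q(A) = 10.39 L/s, Q(B) = 4.351 L/s. Answer: A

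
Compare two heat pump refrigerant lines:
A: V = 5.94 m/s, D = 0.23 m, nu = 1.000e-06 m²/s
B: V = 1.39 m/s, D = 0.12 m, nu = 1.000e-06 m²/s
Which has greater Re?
Re(A) = 1.366e+06, Re(B) = 166800. Answer: A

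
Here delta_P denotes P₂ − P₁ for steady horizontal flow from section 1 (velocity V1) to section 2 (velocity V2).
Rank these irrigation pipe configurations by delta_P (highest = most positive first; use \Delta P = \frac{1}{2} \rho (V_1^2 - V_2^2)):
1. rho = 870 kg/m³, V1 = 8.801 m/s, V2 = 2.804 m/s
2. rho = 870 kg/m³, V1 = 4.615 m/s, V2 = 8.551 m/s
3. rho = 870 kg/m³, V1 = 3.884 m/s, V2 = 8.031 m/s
Case 1: delta_P = 30.27 kPa
Case 2: delta_P = -22.54 kPa
Case 3: delta_P = -21.49 kPa
Ranking (highest first): 1, 3, 2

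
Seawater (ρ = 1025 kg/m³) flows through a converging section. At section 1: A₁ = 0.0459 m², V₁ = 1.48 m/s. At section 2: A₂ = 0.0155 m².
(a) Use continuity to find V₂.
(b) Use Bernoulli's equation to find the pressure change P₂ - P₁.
(a) Continuity: A₁V₁=A₂V₂ -> V₂=A₁V₁/A₂=0.0459*1.48/0.0155=4.38 m/s
(b) Bernoulli: P₂-P₁=0.5*rho*(V₁^2-V₂^2)/1000=0.5*1025*(1.48^2-4.38^2)/1000=-8.709 kPa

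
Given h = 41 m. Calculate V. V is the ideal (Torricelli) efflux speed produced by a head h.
Formula: V = \sqrt{2 g h}
V = √(2·9.81·41) = 28.36 m/s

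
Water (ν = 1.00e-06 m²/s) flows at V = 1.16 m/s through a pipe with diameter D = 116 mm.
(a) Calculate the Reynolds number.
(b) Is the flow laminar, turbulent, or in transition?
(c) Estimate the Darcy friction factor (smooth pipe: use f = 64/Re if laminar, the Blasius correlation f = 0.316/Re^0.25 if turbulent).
(a) Re = V·D/ν = 1.16·0.116/1.00e-06 = 134560
(b) Flow regime: turbulent (Re > 4000)
(c) Friction factor: f = 0.316/Re^0.25 = 0.316/134560^0.25 = 0.0165 (Blasius is strictly valid for Re ≲ 1e5; used here as the smooth-pipe estimate the problem specifies)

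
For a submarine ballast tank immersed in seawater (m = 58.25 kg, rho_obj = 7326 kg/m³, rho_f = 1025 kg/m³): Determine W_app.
Formula: W_{app} = mg\left(1 - \frac{\rho_f}{\rho_{obj}}\right)
W_app = 58.25·9.81·(1 − 1025/7326) = 491.5 N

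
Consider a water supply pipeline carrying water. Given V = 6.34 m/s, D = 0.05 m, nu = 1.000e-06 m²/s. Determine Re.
Formula: Re = \frac{V D}{\nu}
Re = 6.34·0.05/1.000e-06 = 317000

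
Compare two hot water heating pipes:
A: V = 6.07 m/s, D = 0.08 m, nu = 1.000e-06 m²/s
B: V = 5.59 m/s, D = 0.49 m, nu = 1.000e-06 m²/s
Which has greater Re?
Re(A) = 485600, Re(B) = 2.739e+06. Answer: B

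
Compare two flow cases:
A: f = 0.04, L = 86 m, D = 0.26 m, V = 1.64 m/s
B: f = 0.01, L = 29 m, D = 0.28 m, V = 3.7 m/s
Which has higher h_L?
h_L(A) = 1.814 m, h_L(B) = 0.7227 m. Answer: A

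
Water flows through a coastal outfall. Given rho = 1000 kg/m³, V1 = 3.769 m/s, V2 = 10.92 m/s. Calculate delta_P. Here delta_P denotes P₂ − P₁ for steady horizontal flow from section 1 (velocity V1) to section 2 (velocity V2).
Formula: \Delta P = \frac{1}{2} \rho (V_1^2 - V_2^2)
delta_P = 0.5·1000·(3.769² − 10.92²)/1000 = -52.52 kPa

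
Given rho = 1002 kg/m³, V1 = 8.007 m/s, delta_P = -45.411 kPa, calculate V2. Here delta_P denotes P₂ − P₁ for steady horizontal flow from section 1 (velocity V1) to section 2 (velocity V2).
Formula: \Delta P = \frac{1}{2} \rho (V_1^2 - V_2^2)
Substituting knowns: -45.411 = 0.5·1002·(8.007² − V2²)/1000
Solving for V2: V2 = √(8.007² − 2·(-45.411·1000)/1002) = 12.44 m/s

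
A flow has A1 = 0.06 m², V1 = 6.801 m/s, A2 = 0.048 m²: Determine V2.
Formula: V_2 = \frac{A_1 V_1}{A_2}
V2 = 0.06·6.801/0.048 = 8.501 m/s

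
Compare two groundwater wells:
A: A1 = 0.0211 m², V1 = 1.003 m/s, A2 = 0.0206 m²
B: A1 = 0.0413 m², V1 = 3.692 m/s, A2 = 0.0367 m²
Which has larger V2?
V2(A) = 1.027 m/s, V2(B) = 4.155 m/s. Answer: B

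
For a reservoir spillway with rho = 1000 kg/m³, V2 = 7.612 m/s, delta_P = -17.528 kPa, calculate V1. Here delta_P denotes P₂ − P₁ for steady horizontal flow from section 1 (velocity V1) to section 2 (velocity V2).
Formula: \Delta P = \frac{1}{2} \rho (V_1^2 - V_2^2)
Substituting knowns: -17.528 = 0.5·1000·(V1² − 7.612²)/1000
Solving for V1: V1 = √(7.612² + 2·(-17.528·1000)/1000) = 4.784 m/s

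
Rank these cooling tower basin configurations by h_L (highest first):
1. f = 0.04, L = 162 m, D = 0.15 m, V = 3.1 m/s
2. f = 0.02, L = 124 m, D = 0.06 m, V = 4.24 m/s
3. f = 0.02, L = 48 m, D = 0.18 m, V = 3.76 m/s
Case 1: h_L = 21.16 m
Case 2: h_L = 37.87 m
Case 3: h_L = 3.843 m
Ranking (highest first): 2, 1, 3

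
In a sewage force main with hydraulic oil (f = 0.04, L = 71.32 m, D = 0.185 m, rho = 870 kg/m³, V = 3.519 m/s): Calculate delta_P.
Formula: \Delta P = f \frac{L}{D} \frac{\rho V^2}{2}
delta_P = 0.04·(71.32/0.185)·0.5·870·3.519²/1000 = 83.07 kPa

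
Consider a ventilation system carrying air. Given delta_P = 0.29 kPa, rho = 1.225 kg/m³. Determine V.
Formula: V = \sqrt{\frac{2 \Delta P}{\rho}}
V = √(2·(0.29·1000)/1.225) = 21.76 m/s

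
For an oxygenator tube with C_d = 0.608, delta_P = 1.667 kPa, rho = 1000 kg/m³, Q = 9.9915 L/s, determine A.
Formula: Q = C_d A \sqrt{\frac{2 \Delta P}{\rho}}
Substituting knowns: 9.9915 = 0.608·A·√(2·(1.667·1000)/1000)·1000
Solving for A: A = (9.9915/1000)/(0.608·√(2·(1.667·1000)/1000)) = 0.009 m²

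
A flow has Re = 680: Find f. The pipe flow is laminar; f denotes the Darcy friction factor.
Formula: f = \frac{64}{Re}
f = 64/680 = 0.09412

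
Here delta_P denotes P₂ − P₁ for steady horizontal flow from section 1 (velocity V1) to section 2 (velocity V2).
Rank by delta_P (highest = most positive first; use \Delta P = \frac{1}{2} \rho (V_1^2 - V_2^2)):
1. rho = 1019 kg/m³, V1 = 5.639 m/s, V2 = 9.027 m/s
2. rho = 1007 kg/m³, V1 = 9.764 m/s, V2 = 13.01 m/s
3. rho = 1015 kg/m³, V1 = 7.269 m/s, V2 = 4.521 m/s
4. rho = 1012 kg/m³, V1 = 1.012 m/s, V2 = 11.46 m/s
Case 1: delta_P = -25.32 kPa
Case 2: delta_P = -37.22 kPa
Case 3: delta_P = 16.44 kPa
Case 4: delta_P = -65.94 kPa
Ranking (highest first): 3, 1, 2, 4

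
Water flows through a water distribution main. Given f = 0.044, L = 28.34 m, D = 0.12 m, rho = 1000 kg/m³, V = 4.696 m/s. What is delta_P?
Formula: \Delta P = f \frac{L}{D} \frac{\rho V^2}{2}
delta_P = 0.044·(28.34/0.12)·0.5·1000·4.696²/1000 = 114.6 kPa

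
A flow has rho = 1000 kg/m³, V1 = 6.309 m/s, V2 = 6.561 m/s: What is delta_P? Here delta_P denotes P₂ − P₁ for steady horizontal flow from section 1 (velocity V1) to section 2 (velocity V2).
Formula: \Delta P = \frac{1}{2} \rho (V_1^2 - V_2^2)
delta_P = 0.5·1000·(6.309² − 6.561²)/1000 = -1.622 kPa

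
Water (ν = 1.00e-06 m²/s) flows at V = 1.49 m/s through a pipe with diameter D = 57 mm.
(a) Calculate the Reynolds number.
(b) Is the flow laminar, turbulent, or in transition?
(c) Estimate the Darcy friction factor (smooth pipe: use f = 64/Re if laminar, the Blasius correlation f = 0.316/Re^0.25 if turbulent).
(a) Re = V·D/ν = 1.49·0.057/1.00e-06 = 84930
(b) Flow regime: turbulent (Re > 4000)
(c) Friction factor: f = 0.316/Re^0.25 = 0.316/84930^0.25 = 0.01851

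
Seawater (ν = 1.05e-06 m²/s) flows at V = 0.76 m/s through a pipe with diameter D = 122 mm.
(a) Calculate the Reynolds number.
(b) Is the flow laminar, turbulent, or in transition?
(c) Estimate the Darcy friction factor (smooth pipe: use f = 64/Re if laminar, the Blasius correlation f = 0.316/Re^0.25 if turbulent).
(a) Re = V·D/ν = 0.76·0.122/1.05e-06 = 88305
(b) Flow regime: turbulent (Re > 4000)
(c) Friction factor: f = 0.316/Re^0.25 = 0.316/88305^0.25 = 0.01833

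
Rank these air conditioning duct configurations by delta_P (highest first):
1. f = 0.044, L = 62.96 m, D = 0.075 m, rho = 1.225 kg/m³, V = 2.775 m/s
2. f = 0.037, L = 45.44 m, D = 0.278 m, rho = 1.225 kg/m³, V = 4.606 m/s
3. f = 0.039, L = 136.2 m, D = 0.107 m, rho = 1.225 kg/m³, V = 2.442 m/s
Case 1: delta_P = 0.1742 kPa
Case 2: delta_P = 0.07859 kPa
Case 3: delta_P = 0.1813 kPa
Ranking (highest first): 3, 1, 2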